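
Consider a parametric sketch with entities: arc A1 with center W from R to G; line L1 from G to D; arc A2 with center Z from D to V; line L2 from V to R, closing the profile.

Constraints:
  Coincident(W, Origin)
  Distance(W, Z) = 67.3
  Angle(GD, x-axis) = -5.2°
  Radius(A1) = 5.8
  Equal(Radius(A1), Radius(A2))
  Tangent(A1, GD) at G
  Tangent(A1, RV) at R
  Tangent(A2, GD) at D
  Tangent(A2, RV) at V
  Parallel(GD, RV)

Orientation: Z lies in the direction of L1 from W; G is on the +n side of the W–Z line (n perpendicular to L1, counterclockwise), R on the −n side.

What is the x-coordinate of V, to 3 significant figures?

66.5

The slot axis is L1's direction at -5.2°, so u = (cos -5.2°, sin -5.2°) = (0.996, -0.0906) and n = (−sin -5.2°, cos -5.2°) = (0.0906, 0.996). W is at the origin and Z lies 67.3 along u from W, so Z = 67.3·u = (67.0, -6.10). Tangency of A1 to both parallel lines with radius 5.8 puts G and R at W ± 5.8·n: G = (0.526, 5.78), R = (-0.526, -5.78). Equal radii place D and V the same way about Z: D = Z + 5.8·n = (67.5, -0.323), V = Z − 5.8·n = (66.5, -11.9). So V.x = 66.5.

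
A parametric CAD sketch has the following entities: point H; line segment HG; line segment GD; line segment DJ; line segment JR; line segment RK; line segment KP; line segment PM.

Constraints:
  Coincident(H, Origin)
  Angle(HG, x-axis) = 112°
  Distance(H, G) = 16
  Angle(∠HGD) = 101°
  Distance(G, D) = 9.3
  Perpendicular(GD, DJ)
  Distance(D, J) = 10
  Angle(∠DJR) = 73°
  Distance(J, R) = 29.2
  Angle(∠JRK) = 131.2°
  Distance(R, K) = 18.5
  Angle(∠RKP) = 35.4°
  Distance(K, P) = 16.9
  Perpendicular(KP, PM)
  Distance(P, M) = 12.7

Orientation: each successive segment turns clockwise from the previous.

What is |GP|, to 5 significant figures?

13.503

∠JRK = 131.2° gives RK at 147.20° from the x-axis; with |RK| = 18.5, K = (-36.367, 13.486). ∠RKP = 35.4° gives KP at 2.6000° from the x-axis; with |KP| = 16.9, P = (-19.484, 14.253). Then |GP| = |P − G| = 13.503.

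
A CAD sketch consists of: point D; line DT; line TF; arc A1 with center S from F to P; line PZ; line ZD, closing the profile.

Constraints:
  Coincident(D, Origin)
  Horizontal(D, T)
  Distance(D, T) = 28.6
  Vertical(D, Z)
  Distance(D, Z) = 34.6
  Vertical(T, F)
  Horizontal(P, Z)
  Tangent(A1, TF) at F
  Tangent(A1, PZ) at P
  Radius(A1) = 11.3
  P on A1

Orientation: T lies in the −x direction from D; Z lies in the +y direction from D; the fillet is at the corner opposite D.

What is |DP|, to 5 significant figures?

38.684

The virtual corner opposite D is at (-28.600, 34.600). The tangent condition forces SF to be normal to TF and the tangent condition forces SP to be normal to PZ, with radius 11.3, so the center S sits 11.3 in from both sides at S = (-17.300, 23.300). That places the tangent points at F = (-28.600, 23.300) on TF and P = (-17.300, 34.600) on PZ. Then |DP| = |P − D| = 38.684.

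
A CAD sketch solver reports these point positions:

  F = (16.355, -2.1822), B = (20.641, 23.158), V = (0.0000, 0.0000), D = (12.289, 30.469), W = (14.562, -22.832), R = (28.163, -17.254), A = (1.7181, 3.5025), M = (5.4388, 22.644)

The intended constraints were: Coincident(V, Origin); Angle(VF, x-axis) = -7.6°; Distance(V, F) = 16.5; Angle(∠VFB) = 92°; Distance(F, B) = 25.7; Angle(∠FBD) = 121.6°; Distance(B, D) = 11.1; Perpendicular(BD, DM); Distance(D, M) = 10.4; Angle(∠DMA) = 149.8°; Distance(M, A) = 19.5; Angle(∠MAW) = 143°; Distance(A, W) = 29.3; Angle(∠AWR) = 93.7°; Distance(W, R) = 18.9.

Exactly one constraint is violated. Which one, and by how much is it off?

Distance(W, R) = 18.9 — off by 4.20.

V = (0.00, 0.00) ✓; VF at -7.600° ✓; |VF| = 16.50 ✓; ∠VFB = 92.00° ✓; |FB| = 25.70 ✓; ∠FBD = 121.6° ✓; |BD| = 11.10 ✓; ∠(BD, DM) = 90.00° ✓; |DM| = 10.40 ✓; ∠DMA = 149.8° ✓; |MA| = 19.50 ✓; ∠MAW = 143.0° ✓; |AW| = 29.30 ✓; ∠AWR = 93.70° ✓; |WR| = 14.70 ✗.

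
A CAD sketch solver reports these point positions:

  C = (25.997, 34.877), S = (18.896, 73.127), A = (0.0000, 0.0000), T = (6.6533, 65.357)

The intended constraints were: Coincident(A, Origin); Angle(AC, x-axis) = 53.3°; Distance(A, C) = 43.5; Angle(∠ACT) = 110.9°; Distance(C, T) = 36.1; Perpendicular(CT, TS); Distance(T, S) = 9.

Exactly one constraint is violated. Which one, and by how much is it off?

Distance(T, S) = 9 — off by 5.50.

A = (0.00, 0.00) ✓; AC at 53.30° ✓; |AC| = 43.50 ✓; ∠ACT = 110.9° ✓; |CT| = 36.10 ✓; ∠(CT, TS) = 90.00° ✓; |TS| = 14.50 ✗.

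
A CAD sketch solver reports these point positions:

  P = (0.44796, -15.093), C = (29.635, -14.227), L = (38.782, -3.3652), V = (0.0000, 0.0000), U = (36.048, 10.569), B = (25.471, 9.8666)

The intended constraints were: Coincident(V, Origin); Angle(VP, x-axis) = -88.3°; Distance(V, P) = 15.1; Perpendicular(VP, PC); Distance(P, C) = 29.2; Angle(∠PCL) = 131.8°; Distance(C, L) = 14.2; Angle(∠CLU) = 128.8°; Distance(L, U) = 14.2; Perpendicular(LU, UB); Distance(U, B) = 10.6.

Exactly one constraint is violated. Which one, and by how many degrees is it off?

Perpendicular(LU, UB) — off by 7.30°.

V = (0.00, 0.00) ✓; VP at -88.30° ✓; |VP| = 15.10 ✓; ∠(VP, PC) = 90.00° ✓; |PC| = 29.20 ✓; ∠PCL = 131.8° ✓; |CL| = 14.20 ✓; ∠CLU = 128.8° ✓; |LU| = 14.20 ✓; ∠(LU, UB) = 82.70° ✗; |UB| = 10.60 ✓.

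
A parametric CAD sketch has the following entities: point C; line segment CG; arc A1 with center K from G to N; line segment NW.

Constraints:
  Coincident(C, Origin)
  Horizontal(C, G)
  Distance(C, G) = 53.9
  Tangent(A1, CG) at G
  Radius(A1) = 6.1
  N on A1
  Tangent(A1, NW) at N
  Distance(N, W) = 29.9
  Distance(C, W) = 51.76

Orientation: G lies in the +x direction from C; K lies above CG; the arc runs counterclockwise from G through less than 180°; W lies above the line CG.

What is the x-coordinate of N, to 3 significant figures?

58.6

Checks: |KN| = 6.100 ✓; ∠(KN, NW) = 90.00° ✓; |NW| = 29.90 ✓; |CW| = 51.76 ✓.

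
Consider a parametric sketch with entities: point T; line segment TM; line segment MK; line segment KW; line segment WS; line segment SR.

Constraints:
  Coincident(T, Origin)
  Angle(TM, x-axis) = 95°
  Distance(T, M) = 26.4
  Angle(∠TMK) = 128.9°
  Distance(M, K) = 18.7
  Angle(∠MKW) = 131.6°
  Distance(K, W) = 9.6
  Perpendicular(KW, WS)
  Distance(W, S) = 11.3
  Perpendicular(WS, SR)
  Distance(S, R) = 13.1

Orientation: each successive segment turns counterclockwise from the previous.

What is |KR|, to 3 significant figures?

11.8

T is at the origin; TM runs at 95.0° with length 26.4, so M = (-2.30, 26.3). ∠TMK = 128.9° gives MK at 146° from the x-axis; with |MK| = 18.7, K = (-17.8, 36.7). ∠MKW = 131.6° gives KW at -166° from the x-axis; with |KW| = 9.6, W = (-27.1, 34.3). The perpendicularity gives WS at right angles to KW, so WS runs at -75.5°; with |WS| = 11.3, S = (-24.3, 23.4). WS ⟂ SR, so SR runs at 14.5°; with |SR| = 13.1, R = (-11.6, 26.7). Then |KR| = |R − K| = 11.8.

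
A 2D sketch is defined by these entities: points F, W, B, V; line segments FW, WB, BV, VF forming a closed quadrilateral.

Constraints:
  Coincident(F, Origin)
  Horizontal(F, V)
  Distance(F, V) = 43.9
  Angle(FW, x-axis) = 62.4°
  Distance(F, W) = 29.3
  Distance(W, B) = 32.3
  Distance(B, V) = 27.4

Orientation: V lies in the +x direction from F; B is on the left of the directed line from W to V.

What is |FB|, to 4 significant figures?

53.37

F is at the origin; F and V share the same y with |FV| = 43.9 and V in +x, so V = (43.9, 0). FW runs at 62.4° with |FW| = 29.3, so W = (13.57, 25.97). B is determined by |WB| = 32.3 and |BV| = 27.4 together: it lies at the intersection of circle(W, 32.3) and circle(V, 27.4). With |WV| = 39.92, the foot of the radical line on WV is 23.63 from W and the perpendicular offset is √(32.3² − 23.63²) = 22.03. Taking the left-of-WV solution: B = (45.85, 27.33).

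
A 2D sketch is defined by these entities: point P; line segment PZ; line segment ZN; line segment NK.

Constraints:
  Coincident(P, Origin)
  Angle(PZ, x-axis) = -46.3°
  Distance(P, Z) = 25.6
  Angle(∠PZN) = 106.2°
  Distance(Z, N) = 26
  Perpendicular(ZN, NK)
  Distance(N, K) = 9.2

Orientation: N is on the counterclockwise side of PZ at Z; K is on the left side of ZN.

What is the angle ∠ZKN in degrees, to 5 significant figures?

70.514°

P is at the origin; PZ runs at -46.3° with length 25.6, so Z = 25.6·(cos -46.3°, sin -46.3°) = (17.687, -18.508). ∠PZN = 106.2°, so ZN runs at -46.3° + (180° − 106.2°) = 27.500° from the x-axis; with |ZN| = 26.0, N = Z + 26.0·(cos 27.500°, sin 27.500°) = (40.749, -6.5025). The perpendicularity gives NK at right angles to ZN; with |NK| = 9.2 on the left of ZN, K = N + 9.2·(-0.46175, 0.88701) = (36.501, 1.6580). Then cos ∠ZKN = KZ·KN / (|KZ||KN|), giving 70.514°.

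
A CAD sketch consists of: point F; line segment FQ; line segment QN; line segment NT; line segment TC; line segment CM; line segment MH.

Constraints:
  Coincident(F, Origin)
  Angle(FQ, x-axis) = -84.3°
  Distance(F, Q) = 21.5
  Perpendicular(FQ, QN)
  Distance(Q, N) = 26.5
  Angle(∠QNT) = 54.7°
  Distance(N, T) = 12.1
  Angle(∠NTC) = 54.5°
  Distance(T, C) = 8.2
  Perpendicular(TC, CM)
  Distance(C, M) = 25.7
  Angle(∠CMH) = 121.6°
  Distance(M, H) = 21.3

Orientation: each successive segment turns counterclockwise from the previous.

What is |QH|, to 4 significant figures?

58.03

F is at the origin; FQ runs at -84.3° with length 21.5, so Q = (2.135, -21.39). FQ is perpendicular to QN, so QN runs at 5.700°; with |QN| = 26.5, N = (28.50, -18.76). ∠QNT = 54.7° gives NT at 131.0° from the x-axis; with |NT| = 12.1, T = (20.57, -9.630). ∠NTC = 54.5° gives TC at -103.5° from the x-axis; with |TC| = 8.2, C = (18.65, -17.60). TC ⟂ CM, so CM runs at -13.50°; with |CM| = 25.7, M = (43.64, -23.60). ∠CMH = 121.6° gives MH at 44.90° from the x-axis; with |MH| = 21.3, H = (58.73, -8.568). Then |QH| = |H − Q| = 58.03.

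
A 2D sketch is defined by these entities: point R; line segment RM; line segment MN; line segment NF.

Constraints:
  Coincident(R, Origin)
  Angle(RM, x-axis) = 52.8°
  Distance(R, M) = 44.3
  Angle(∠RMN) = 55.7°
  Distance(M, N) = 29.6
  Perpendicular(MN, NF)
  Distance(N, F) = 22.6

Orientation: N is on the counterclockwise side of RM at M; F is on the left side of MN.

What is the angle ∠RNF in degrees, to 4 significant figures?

7.219°

R is at the origin; RM runs at 52.8° with length 44.3, so M = 44.3·(cos 52.8°, sin 52.8°) = (26.78, 35.29). ∠RMN = 55.7°, so MN runs at 52.8° + (180° − 55.7°) = 177.1° from the x-axis; with |MN| = 29.6, N = M + 29.6·(cos 177.1°, sin 177.1°) = (-2.778, 36.78). MN ⟂ NF; with |NF| = 22.6 on the left of MN, F = N + 22.6·(-0.05059, -0.9987) = (-3.922, 14.21). Then cos ∠RNF = NR·NF / (|NR||NF|), giving 7.219°.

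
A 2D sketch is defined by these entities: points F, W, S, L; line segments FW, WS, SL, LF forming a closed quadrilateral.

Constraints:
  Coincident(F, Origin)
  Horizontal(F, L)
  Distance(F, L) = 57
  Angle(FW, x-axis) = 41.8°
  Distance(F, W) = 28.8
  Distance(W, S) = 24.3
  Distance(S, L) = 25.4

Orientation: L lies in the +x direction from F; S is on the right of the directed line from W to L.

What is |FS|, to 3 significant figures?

31.9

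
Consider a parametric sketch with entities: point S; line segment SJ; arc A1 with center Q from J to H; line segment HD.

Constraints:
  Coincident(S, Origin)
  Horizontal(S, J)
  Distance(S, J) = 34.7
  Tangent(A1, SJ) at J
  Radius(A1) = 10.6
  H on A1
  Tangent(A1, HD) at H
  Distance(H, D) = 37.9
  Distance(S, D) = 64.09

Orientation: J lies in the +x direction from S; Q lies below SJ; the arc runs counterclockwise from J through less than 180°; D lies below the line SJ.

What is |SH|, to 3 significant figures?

29.2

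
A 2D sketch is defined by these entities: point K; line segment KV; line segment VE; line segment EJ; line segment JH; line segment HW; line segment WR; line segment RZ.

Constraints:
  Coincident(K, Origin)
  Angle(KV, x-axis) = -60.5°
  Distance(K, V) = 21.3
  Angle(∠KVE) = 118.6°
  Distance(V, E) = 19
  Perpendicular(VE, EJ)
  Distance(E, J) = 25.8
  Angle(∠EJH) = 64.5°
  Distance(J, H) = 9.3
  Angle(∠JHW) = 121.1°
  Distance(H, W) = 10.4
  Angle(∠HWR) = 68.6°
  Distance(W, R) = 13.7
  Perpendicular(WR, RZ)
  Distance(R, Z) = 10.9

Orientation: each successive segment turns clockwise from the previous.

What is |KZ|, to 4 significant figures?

30.80

K is at the origin; KV runs at -60.5° with length 21.3, so V = (10.49, -18.54). ∠KVE = 118.6° gives VE at -121.9° from the x-axis; with |VE| = 19.0, E = (0.4483, -34.67). The perpendicularity gives EJ at right angles to VE, so EJ runs at 148.1°; with |EJ| = 25.8, J = (-21.46, -21.04). ∠EJH = 64.5° gives JH at 32.60° from the x-axis; with |JH| = 9.3, H = (-13.62, -16.02). ∠JHW = 121.1° gives HW at -26.30° from the x-axis; with |HW| = 10.4, W = (-4.297, -20.63). ∠HWR = 68.6° gives WR at -137.7° from the x-axis; with |WR| = 13.7, R = (-14.43, -29.85). WR ⟂ RZ, so RZ runs at 132.3°; with |RZ| = 10.9, Z = (-21.77, -21.79). Then |KZ| = |Z − K| = 30.80.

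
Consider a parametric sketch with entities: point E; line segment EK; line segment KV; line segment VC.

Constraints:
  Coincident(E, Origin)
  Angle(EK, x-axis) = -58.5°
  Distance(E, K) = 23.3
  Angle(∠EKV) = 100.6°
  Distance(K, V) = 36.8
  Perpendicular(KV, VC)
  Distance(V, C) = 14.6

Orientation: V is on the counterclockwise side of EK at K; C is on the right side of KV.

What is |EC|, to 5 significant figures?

55.628

∠EKV = 100.6°, so KV runs at -58.5° + (180° − 100.6°) = 20.900° from the x-axis; with |KV| = 36.8, V = K + 36.8·(cos 20.900°, sin 20.900°) = (46.553, -6.7386). KV is perpendicular to VC; with |VC| = 14.6 on the right of KV, C = V + 14.6·(0.35674, -0.93420) = (51.761, -20.378). Then |EC| = |C − E| = 55.628.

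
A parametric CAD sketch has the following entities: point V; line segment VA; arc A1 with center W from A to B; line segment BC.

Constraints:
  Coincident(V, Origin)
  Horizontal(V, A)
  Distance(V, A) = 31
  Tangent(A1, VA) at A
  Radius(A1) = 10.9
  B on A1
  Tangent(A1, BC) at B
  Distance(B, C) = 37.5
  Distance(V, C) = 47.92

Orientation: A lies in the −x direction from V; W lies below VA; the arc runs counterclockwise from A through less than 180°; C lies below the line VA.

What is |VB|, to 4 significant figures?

43.10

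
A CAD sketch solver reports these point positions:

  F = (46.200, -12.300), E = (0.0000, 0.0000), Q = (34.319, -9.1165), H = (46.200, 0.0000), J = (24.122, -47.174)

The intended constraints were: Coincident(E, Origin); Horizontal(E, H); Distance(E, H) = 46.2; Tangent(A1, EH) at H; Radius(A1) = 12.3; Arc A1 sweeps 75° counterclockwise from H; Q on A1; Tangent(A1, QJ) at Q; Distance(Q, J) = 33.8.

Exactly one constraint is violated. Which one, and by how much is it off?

Distance(Q, J) = 33.8 — off by 5.60.

E = (0.00, 0.00) ✓; E.y = 0.00, H.y = 0.00 ✓; |EH| = 46.20 ✓; ∠(FH, HE) = 90.00° ✓; |FH| = 12.30 ✓; bearing(F→Q) − bearing(F→H) = 75.00° ✓; |FQ| = 12.30 ✓; ∠(FQ, QJ) = 90.00° ✓; |QJ| = 39.40 ✗.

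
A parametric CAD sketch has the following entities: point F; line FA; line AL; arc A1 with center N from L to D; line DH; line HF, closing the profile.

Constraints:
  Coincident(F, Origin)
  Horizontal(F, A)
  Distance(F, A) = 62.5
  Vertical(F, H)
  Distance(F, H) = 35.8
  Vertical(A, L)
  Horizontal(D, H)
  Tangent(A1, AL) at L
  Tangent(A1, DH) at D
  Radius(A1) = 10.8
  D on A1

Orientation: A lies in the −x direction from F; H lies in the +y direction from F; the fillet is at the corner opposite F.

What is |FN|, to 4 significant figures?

57.43

F and H share the same x with |FH| = 35.8 and H on the +y side, so H = (0.000, 35.80). The virtual corner opposite F is at (-62.50, 35.80). Tangency of A1 to AL means the radius NL is perpendicular to AL and the tangent condition forces ND to be normal to DH, with radius 10.8, so the center N sits 10.8 in from both sides at N = (-51.70, 25.00). Then |FN| = |N − F| = 57.43.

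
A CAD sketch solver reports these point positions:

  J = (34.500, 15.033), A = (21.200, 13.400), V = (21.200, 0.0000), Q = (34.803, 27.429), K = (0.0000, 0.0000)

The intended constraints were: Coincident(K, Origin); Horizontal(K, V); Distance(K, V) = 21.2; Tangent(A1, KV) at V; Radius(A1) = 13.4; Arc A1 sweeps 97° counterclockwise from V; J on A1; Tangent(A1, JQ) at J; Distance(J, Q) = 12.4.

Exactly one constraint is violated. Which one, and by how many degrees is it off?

Tangent(A1, JQ) at J — off by 8.40°.

K = (0.00, 0.00) ✓; K.y = 0.00, V.y = 0.00 ✓; |KV| = 21.20 ✓; ∠(AV, VK) = 90.00° ✓; |AV| = 13.40 ✓; bearing(A→J) − bearing(A→V) = 97.00° ✓; |AJ| = 13.40 ✓; ∠(AJ, JQ) = 98.40° ✗; |JQ| = 12.40 ✓.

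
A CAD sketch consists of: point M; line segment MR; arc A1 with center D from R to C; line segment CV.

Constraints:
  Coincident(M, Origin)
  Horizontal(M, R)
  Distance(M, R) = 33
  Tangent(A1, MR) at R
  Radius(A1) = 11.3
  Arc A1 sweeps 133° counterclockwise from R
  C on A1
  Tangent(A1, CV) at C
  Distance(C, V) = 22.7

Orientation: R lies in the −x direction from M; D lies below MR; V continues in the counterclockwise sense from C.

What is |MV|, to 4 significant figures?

43.96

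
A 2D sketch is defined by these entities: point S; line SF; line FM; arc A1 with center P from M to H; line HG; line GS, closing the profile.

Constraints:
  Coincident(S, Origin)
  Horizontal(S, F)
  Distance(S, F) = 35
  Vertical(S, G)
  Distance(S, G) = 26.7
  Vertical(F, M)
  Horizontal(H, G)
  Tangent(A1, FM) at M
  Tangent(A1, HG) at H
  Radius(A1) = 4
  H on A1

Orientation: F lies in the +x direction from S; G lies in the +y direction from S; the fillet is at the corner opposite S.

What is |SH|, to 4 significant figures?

40.91

S is at the origin; S and F share the same y with |SF| = 35.0 and F on the +x side, so F = (35.00, 0.000). SG is vertical with |SG| = 26.7 and G on the +y side, so G = (0.000, 26.70). The virtual corner opposite S is at (35.00, 26.70). Since A1 is tangent to FM there, PM ⟂ FM and the tangent condition forces PH to be normal to HG, with radius 4.0, so the center P sits 4.0 in from both sides at P = (31.00, 22.70). That places the tangent points at M = (35.00, 22.70) on FM and H = (31.00, 26.70) on HG. Then |SH| = |H − S| = 40.91.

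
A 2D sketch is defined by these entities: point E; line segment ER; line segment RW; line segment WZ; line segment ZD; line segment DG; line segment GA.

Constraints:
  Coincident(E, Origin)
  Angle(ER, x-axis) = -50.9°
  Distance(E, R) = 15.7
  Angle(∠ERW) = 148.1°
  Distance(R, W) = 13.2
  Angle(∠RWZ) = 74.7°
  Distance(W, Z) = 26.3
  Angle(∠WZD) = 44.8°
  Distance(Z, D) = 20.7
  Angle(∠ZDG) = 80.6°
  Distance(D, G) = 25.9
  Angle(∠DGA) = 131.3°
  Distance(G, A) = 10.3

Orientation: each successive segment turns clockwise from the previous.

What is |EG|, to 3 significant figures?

35.1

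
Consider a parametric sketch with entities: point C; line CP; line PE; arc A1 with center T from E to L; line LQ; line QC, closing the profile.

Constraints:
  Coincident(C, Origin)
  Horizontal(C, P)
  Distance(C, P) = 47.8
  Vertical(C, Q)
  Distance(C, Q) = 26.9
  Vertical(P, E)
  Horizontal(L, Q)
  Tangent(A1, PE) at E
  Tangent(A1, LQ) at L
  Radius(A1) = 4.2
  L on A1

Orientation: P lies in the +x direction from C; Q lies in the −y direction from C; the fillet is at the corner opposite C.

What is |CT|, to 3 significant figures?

49.2

C is at the origin; C and P share the same y with |CP| = 47.8 and P on the +x side, so P = (47.8, 0.00). C and Q share the same x with |CQ| = 26.9 and Q on the −y side, so Q = (0.00, -26.9). The virtual corner opposite C is at (47.8, -26.9). Since A1 is tangent to PE there, TE ⟂ PE and A1 meets LQ tangentially, so TL is at right angles to LQ, with radius 4.2, so the center T sits 4.2 in from both sides at T = (43.6, -22.7). Then |CT| = |T − C| = 49.2.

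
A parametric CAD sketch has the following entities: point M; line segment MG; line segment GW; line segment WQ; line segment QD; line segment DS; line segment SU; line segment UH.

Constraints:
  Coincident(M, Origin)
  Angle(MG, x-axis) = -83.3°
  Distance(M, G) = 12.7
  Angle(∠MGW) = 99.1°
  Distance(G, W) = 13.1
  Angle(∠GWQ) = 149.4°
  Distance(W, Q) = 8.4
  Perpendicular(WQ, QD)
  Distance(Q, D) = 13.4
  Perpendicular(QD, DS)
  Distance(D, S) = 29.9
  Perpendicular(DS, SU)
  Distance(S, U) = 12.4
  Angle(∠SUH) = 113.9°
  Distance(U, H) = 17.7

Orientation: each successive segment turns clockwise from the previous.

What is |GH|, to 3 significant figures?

14.2

M is at the origin; MG runs at -83.3° with length 12.7, so G = (1.48, -12.6). ∠MGW = 99.1° gives GW at -164° from the x-axis; with |GW| = 13.1, W = (-11.1, -16.2). ∠GWQ = 149.4° gives WQ at 165° from the x-axis; with |WQ| = 8.4, Q = (-19.2, -14.0). WQ ⟂ QD, so QD runs at 75.2°; with |QD| = 13.4, D = (-15.8, -1.08). QD ⟂ DS, so DS runs at -14.8°; with |DS| = 29.9, S = (13.1, -8.72). DS ⟂ SU, so SU runs at -105°; with |SU| = 12.4, U = (9.92, -20.7). ∠SUH = 113.9° gives UH at -171° from the x-axis; with |UH| = 17.7, H = (-7.56, -23.5). Then |GH| = |H − G| = 14.2.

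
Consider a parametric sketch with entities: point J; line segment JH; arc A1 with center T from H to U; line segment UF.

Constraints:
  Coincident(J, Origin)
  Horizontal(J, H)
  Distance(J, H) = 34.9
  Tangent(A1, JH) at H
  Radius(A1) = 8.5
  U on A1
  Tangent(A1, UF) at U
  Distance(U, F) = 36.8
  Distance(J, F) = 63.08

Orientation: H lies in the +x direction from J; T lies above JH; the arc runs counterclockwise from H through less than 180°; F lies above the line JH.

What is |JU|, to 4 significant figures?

44.19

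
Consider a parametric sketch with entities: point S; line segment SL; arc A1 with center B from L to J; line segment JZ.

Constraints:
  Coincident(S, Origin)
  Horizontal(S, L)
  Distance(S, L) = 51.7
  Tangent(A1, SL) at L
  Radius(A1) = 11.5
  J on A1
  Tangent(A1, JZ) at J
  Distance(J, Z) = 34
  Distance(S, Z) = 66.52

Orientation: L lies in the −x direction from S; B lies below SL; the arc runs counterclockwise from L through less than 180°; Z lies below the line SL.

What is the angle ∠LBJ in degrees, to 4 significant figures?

116.2°

Checks: |BJ| = 11.50 ✓; ∠(BJ, JZ) = 90.00° ✓; |JZ| = 34.00 ✓; |SZ| = 66.52 ✓.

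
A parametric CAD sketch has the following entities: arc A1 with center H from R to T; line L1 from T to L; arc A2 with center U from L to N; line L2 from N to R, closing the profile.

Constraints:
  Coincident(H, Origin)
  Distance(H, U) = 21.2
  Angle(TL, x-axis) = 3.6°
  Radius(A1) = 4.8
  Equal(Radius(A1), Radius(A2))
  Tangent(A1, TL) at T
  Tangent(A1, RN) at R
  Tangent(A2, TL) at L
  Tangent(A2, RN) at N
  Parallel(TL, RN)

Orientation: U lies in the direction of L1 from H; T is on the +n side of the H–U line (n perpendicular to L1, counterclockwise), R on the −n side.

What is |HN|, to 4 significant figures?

21.74

Tangency of A1 to both parallel lines with radius 4.8 puts T and R at H ± 4.8·n: T = (-0.3014, 4.791), R = (0.3014, -4.791). Equal radii place L and N the same way about U: L = U + 4.8·n = (20.86, 6.122), N = U − 4.8·n = (21.46, -3.459). Then |HN| = |N − H| = 21.74.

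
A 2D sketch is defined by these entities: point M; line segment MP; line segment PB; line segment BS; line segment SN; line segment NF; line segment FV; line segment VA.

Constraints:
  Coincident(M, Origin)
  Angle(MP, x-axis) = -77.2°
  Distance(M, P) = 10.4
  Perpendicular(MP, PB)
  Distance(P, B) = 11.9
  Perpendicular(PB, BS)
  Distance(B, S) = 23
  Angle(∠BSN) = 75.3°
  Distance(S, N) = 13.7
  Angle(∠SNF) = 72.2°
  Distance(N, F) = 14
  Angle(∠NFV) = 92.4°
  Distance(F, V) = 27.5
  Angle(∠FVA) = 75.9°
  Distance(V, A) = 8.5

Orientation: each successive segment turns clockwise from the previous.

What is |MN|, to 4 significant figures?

9.223

PB ⟂ BS, so BS runs at 102.8°; with |BS| = 23.0, S = (-14.40, 9.650). ∠BSN = 75.3° gives SN at -1.900° from the x-axis; with |SN| = 13.7, N = (-0.7033, 9.196). Then |MN| = |N − M| = 9.223.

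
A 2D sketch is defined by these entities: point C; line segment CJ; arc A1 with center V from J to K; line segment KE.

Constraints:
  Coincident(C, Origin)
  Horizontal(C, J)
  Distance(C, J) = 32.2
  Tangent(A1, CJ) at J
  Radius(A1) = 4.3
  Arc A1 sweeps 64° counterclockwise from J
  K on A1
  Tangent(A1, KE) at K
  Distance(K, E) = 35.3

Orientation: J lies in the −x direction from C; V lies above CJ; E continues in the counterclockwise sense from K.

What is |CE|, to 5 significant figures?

36.484

C is at the origin; CJ is horizontal with |CJ| = 32.2 and J on the −x side, so J = (-32.200, 0.0000). A1 meets CJ tangentially, so VJ is at right angles to CJ, so V = J + (0, 4.3) = (-32.200, 4.3000). On A1, J sits at bearing -90° from V; a 64° counterclockwise sweep puts K at bearing -26°, so K = V + 4.3·(cos -26°, sin -26°) = (-28.335, 2.4150). Tangency of A1 to KE means the radius VK is perpendicular to KE, so KE runs along (−sin -26°, cos -26°); with |KE| = 35.3, E = (-12.861, 34.142). Then |CE| = |E − C| = 36.484.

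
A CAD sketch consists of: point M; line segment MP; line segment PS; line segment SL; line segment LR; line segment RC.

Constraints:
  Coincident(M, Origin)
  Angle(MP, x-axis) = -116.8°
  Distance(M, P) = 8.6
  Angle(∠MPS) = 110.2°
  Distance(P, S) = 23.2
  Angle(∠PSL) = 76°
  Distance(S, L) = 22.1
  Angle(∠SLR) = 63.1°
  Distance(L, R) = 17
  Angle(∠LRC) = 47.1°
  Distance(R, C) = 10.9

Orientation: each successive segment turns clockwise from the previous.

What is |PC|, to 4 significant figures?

18.29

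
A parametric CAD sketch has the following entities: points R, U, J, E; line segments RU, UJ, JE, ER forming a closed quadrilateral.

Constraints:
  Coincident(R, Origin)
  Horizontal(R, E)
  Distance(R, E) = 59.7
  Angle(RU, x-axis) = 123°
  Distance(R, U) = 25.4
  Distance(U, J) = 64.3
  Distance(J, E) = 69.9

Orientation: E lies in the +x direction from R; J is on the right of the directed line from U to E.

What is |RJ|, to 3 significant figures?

40.9

Checks: |UJ| = 64.30 ✓; |JE| = 69.90 ✓.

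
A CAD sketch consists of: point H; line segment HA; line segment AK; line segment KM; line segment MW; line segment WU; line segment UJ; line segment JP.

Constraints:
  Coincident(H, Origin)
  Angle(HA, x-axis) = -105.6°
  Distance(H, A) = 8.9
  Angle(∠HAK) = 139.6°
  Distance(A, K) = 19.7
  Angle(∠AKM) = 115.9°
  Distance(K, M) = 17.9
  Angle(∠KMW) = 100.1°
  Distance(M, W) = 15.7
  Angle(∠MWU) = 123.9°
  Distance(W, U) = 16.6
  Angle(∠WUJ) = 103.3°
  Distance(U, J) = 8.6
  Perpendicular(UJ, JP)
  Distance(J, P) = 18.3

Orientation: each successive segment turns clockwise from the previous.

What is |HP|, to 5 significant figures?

26.284

∠WUJ = 103.3° gives UJ at -62.800° from the x-axis; with |UJ| = 8.6, J = (-8.7970, 0.48077). UJ is perpendicular to JP, so JP runs at -152.80°; with |JP| = 18.3, P = (-25.073, -7.8841). Then |HP| = |P − H| = 26.284.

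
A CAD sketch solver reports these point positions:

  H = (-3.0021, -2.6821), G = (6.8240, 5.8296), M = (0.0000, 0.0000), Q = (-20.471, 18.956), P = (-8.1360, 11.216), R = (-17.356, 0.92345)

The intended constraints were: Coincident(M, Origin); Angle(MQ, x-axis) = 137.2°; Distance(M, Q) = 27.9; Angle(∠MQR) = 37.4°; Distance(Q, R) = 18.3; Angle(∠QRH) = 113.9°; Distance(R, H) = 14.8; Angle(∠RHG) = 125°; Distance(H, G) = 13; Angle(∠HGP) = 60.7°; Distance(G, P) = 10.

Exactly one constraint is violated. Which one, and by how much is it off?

Distance(G, P) = 10 — off by 5.90.

M = (0.00, 0.00) ✓; MQ at 137.2° ✓; |MQ| = 27.90 ✓; ∠MQR = 37.40° ✓; |QR| = 18.30 ✓; ∠QRH = 113.9° ✓; |RH| = 14.80 ✓; ∠RHG = 125.0° ✓; |HG| = 13.00 ✓; ∠HGP = 60.70° ✓; |GP| = 15.90 ✗.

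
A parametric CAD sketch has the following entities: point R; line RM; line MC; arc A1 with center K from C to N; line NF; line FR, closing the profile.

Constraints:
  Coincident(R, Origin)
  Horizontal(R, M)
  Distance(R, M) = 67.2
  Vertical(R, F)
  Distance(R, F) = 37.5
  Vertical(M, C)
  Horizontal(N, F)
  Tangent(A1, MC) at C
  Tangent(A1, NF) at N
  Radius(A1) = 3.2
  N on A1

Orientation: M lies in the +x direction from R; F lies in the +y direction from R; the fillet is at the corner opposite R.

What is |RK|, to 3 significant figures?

72.6

R and F share the same x with |RF| = 37.5 and F on the +y side, so F = (0.00, 37.5). The virtual corner opposite R is at (67.2, 37.5). The tangent condition forces KC to be normal to MC and tangency of A1 to NF means the radius KN is perpendicular to NF, with radius 3.2, so the center K sits 3.2 in from both sides at K = (64.0, 34.3). Then |RK| = |K − R| = 72.6.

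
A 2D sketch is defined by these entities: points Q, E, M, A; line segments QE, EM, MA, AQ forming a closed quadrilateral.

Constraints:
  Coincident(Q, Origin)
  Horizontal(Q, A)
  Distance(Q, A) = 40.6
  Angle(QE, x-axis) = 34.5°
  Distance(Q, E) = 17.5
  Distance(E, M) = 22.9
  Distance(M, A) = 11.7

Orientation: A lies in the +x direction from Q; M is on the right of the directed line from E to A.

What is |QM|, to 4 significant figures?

31.31

Checks: |EM| = 22.90 ✓; |MA| = 11.70 ✓.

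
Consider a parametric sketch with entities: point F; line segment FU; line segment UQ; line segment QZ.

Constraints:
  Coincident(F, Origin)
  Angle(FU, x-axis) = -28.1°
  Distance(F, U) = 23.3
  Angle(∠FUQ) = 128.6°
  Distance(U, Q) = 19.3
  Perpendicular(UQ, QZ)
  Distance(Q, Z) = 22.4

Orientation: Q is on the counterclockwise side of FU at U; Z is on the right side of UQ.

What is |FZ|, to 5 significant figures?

52.859

F is at the origin; FU runs at -28.1° with length 23.3, so U = 23.3·(cos -28.1°, sin -28.1°) = (20.554, -10.975). ∠FUQ = 128.6°, so UQ runs at -28.1° + (180° − 128.6°) = 23.300° from the x-axis; with |UQ| = 19.3, Q = U + 19.3·(cos 23.300°, sin 23.300°) = (38.280, -3.3405). UQ is perpendicular to QZ; with |QZ| = 22.4 on the right of UQ, Z = Q + 22.4·(0.39555, -0.91845) = (47.140, -23.914). Then |FZ| = |Z − F| = 52.859.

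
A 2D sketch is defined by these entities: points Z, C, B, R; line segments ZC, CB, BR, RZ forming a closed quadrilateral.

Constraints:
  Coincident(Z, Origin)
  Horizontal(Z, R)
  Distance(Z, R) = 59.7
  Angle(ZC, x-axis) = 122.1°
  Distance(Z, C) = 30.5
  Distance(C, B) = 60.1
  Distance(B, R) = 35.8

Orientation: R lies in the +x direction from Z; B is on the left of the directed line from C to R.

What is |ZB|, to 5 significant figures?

54.045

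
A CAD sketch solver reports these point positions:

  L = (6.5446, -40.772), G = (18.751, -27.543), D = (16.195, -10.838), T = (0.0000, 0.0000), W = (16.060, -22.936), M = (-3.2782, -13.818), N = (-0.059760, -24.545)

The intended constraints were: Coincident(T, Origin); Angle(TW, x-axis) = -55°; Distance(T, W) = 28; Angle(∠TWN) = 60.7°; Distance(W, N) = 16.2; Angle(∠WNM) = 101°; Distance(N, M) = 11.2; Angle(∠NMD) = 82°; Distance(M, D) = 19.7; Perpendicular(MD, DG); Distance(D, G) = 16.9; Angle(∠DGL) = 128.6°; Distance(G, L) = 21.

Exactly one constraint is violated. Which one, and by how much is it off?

Distance(G, L) = 21 — off by 3.00.

T = (0.00, 0.00) ✓; TW at -55.00° ✓; |TW| = 28.00 ✓; ∠TWN = 60.70° ✓; |WN| = 16.20 ✓; ∠WNM = 101.0° ✓; |NM| = 11.20 ✓; ∠NMD = 82.00° ✓; |MD| = 19.70 ✓; ∠(MD, DG) = 90.00° ✓; |DG| = 16.90 ✓; ∠DGL = 128.6° ✓; |GL| = 18.00 ✗.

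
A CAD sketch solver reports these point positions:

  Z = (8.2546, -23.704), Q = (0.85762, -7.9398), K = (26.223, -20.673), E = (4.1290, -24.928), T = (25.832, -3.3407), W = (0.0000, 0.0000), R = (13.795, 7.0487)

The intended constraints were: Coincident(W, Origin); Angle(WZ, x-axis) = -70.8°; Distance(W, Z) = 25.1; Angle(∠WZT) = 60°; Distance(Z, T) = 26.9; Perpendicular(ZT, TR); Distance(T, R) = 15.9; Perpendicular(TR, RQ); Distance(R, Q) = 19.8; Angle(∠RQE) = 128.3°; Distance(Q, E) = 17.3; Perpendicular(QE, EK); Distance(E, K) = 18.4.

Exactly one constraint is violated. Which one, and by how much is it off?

Distance(E, K) = 18.4 — off by 4.10.

W = (0.00, 0.00) ✓; WZ at -70.80° ✓; |WZ| = 25.10 ✓; ∠WZT = 60.00° ✓; |ZT| = 26.90 ✓; ∠(ZT, TR) = 90.00° ✓; |TR| = 15.90 ✓; ∠(TR, RQ) = 90.00° ✓; |RQ| = 19.80 ✓; ∠RQE = 128.3° ✓; |QE| = 17.30 ✓; ∠(QE, EK) = 90.00° ✓; |EK| = 22.50 ✗.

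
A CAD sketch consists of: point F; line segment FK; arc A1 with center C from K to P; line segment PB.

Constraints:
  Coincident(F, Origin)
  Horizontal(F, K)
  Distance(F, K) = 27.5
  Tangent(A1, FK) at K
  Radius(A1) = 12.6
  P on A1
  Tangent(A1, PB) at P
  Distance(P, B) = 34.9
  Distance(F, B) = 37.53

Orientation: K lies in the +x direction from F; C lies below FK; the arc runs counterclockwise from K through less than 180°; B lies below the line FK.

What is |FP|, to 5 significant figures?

17.685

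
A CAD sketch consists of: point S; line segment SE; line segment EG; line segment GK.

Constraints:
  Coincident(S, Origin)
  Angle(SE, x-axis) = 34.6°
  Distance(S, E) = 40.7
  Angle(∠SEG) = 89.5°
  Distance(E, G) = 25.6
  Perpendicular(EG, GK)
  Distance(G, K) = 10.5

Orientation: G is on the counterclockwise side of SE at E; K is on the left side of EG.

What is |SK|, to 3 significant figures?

39.4

∠SEG = 89.5°, so EG runs at 34.6° + (180° − 89.5°) = 125° from the x-axis; with |EG| = 25.6, G = E + 25.6·(cos 125°, sin 125°) = (18.8, 44.1). EG ⟂ GK; with |GK| = 10.5 on the left of EG, K = G + 10.5·(-0.818, -0.575) = (10.2, 38.0). Then |SK| = |K − S| = 39.4.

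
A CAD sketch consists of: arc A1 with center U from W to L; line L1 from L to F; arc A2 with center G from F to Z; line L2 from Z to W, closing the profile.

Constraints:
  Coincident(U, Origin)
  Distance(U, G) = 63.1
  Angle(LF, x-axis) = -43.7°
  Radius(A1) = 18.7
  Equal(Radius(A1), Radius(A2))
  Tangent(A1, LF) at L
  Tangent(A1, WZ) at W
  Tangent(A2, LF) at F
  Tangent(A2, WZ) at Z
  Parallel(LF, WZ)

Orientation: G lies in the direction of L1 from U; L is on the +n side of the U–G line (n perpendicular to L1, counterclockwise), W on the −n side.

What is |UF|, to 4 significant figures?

65.81

The slot axis is L1's direction at -43.7°, so u = (cos -43.7°, sin -43.7°) = (0.7230, -0.6909) and n = (−sin -43.7°, cos -43.7°) = (0.6909, 0.7230). U is at the origin and G lies 63.1 along u from U, so G = 63.1·u = (45.62, -43.59). Tangency of A1 to both parallel lines with radius 18.7 puts L and W at U ± 18.7·n: L = (12.92, 13.52), W = (-12.92, -13.52). Equal radii place F and Z the same way about G: F = G + 18.7·n = (58.54, -30.08), Z = G − 18.7·n = (32.70, -57.11). Then |UF| = |F − U| = 65.81.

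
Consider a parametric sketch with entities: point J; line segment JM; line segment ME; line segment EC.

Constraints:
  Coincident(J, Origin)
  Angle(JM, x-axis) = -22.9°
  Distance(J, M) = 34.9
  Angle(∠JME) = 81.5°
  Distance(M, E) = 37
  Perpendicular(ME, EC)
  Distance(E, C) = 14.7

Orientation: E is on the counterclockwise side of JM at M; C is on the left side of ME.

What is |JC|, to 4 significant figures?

37.50

∠JME = 81.5°, so ME runs at -22.9° + (180° − 81.5°) = 75.60° from the x-axis; with |ME| = 37.0, E = M + 37.0·(cos 75.60°, sin 75.60°) = (41.35, 22.26). ME is perpendicular to EC; with |EC| = 14.7 on the left of ME, C = E + 14.7·(-0.9686, 0.2487) = (27.11, 25.91). Then |JC| = |C − J| = 37.50.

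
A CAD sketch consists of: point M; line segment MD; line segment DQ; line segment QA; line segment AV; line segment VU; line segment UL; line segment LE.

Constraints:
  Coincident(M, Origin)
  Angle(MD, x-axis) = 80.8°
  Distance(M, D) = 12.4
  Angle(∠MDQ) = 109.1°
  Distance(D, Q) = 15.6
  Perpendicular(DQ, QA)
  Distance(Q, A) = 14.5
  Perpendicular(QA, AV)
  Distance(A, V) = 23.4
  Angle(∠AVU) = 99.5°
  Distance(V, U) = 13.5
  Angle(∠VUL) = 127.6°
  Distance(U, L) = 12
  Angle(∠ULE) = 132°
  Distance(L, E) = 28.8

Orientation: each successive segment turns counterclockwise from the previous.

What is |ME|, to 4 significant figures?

36.29

M is at the origin; MD runs at 80.8° with length 12.4, so D = (1.983, 12.24). ∠MDQ = 109.1° gives DQ at 151.7° from the x-axis; with |DQ| = 15.6, Q = (-11.75, 19.64). The perpendicularity gives QA at right angles to DQ, so QA runs at -118.3°; with |QA| = 14.5, A = (-18.63, 6.869). QA ⟂ AV, so AV runs at -28.30°; with |AV| = 23.4, V = (1.976, -4.224). ∠AVU = 99.5° gives VU at 52.20° from the x-axis; with |VU| = 13.5, U = (10.25, 6.443). ∠VUL = 127.6° gives UL at 104.6° from the x-axis; with |UL| = 12.0, L = (7.225, 18.06). ∠ULE = 132.0° gives LE at 152.6° from the x-axis; with |LE| = 28.8, E = (-18.34, 31.31). Then |ME| = |E − M| = 36.29.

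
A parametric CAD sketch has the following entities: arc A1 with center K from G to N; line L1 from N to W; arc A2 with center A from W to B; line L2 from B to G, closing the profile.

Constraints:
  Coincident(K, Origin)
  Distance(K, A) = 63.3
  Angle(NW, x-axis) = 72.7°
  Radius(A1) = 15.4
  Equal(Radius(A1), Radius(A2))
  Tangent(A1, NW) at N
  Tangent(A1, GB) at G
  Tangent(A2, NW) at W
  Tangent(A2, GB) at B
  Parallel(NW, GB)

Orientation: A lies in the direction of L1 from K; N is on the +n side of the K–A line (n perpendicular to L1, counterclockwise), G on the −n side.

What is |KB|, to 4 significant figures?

65.15

The slot axis is L1's direction at 72.7°, so u = (cos 72.7°, sin 72.7°) = (0.2974, 0.9548) and n = (−sin 72.7°, cos 72.7°) = (-0.9548, 0.2974). K is at the origin and A lies 63.3 along u from K, so A = 63.3·u = (18.82, 60.44). Tangency of A1 to both parallel lines with radius 15.4 puts N and G at K ± 15.4·n: N = (-14.70, 4.580), G = (14.70, -4.580). Equal radii place W and B the same way about A: W = A + 15.4·n = (4.121, 65.02), B = A − 15.4·n = (33.53, 55.86). Then |KB| = |B − K| = 65.15.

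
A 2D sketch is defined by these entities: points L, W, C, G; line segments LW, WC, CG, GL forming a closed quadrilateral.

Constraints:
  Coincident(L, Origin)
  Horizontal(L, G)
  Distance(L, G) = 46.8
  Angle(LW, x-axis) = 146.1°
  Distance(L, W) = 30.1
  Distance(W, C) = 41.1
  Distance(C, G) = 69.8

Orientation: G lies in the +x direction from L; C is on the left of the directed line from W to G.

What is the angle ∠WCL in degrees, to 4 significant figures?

36.59°

Checks: L = (0.00, 0.00) ✓; |WC| = 41.10 ✓; |CG| = 69.80 ✓.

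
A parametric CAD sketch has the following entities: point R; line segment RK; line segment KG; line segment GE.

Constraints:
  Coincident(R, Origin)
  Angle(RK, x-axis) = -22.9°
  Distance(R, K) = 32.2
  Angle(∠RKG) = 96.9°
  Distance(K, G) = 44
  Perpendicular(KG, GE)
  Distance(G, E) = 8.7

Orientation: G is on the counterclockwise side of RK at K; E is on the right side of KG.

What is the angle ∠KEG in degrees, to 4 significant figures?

78.82°

∠RKG = 96.9°, so KG runs at -22.9° + (180° − 96.9°) = 60.20° from the x-axis; with |KG| = 44.0, G = K + 44.0·(cos 60.20°, sin 60.20°) = (51.53, 25.65). The perpendicularity gives GE at right angles to KG; with |GE| = 8.7 on the right of KG, E = G + 8.7·(0.8678, -0.4970) = (59.08, 21.33). Then cos ∠KEG = EK·EG / (|EK||EG|), giving 78.82°.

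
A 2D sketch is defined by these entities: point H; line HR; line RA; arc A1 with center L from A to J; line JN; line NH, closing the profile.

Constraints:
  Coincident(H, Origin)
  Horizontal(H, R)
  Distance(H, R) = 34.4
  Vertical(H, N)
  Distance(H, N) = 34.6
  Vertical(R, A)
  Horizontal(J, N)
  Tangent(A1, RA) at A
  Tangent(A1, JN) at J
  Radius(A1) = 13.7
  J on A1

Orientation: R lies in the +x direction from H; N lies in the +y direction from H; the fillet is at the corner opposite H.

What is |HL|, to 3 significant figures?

29.4

H and N share the same x with |HN| = 34.6 and N on the +y side, so N = (0.00, 34.6). The virtual corner opposite H is at (34.4, 34.6). Since A1 is tangent to RA there, LA ⟂ RA and since A1 is tangent to JN there, LJ ⟂ JN, with radius 13.7, so the center L sits 13.7 in from both sides at L = (20.7, 20.9). Then |HL| = |L − H| = 29.4.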